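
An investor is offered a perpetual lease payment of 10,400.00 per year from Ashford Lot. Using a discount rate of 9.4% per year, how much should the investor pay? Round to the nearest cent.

Level perpetuity: PV = C / r = 10,400.00 / 0.094 = 110,638.30

110638.30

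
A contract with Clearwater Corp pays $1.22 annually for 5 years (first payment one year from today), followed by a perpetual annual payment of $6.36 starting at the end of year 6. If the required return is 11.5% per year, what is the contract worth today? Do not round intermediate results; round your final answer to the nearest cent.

$36.54

PV of 5-year annuity: $1.22 × [1 − (1+0.115)^−5] / 0.115 = 4.45285
Perpetuity value at year 5: $6.36 / 0.115 = 55.30435
PV of perpetuity: 55.30435 / (1+0.115)^5 = 32.09112
Total PV = 4.45285 + 32.09112 = 36.54398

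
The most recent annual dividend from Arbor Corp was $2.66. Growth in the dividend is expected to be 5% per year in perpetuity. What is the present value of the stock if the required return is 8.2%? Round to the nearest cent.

$87.28

D₁ = D₀ × (1 + g) = $2.66 × 1.05 = $2.7930
Growing perpetuity: P = D₁ / (r − g) = $2.7930 / (0.082 − 0.05) = $87.28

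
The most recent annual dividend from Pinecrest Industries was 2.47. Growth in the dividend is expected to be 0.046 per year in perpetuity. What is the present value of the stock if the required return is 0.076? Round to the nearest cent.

D₁ = D₀ × (1 + g) = 2.47 × 1.046 = 2.5836
Growing perpetuity: P = D₁ / (r − g) = 2.5836 / (0.076 − 0.046) = 86.12

86.12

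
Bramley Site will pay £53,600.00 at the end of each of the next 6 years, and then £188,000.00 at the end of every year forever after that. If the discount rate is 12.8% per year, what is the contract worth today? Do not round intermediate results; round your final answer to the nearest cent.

£928473.55

PV of 6-year annuity: £53,600.00 × [1 − (1+0.128)^−6] / 0.128 = 215467.39278
Perpetuity value at year 6: £188,000.00 / 0.128 = 1468750.00000
PV of perpetuity: 1468750.00000 / (1+0.128)^6 = 713006.15965
Total PV = 215467.39278 + 713006.15965 = 928473.55243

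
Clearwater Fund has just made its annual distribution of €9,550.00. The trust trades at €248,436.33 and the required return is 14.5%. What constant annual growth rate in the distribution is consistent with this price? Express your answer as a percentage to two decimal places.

P = D₀(1+g)/(r−g) ⇒ P(r−g) = D₀(1+g) ⇒ g(P+D₀) = P·r − D₀
g = (P·r − D₀)/(P + D₀) = (€248,436.33×0.145 − €9,550.00) / (€248,436.33 + €9,550.00) = 0.102615

10.26%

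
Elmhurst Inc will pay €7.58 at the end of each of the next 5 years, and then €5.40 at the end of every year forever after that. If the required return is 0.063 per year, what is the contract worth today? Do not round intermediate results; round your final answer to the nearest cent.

€94.82

PV of 5-year annuity: €7.58 × [1 − (1+0.063)^−5] / 0.063 = 31.67081
Perpetuity value at year 5: €5.40 / 0.063 = 85.71429
PV of perpetuity: 85.71429 / (1+0.063)^5 = 63.15197
Total PV = 31.67081 + 63.15197 = 94.82278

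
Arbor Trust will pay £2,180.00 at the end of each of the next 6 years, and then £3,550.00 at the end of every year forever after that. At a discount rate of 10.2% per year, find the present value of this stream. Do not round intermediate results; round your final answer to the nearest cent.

PV of 6-year annuity: £2,180.00 × [1 − (1+0.102)^−6] / 0.102 = 9439.07877
Perpetuity value at year 6: £3,550.00 / 0.102 = 34803.92157
PV of perpetuity: 34803.92157 / (1+0.102)^6 = 19432.94467
Total PV = 9439.07877 + 19432.94467 = 28872.02344

£28872.02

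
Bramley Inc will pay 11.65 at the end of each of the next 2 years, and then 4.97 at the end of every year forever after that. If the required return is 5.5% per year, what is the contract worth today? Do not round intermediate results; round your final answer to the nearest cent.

PV of 2-year annuity: 11.65 × [1 − (1+0.055)^−2] / 0.055 = 21.50962
Perpetuity value at year 2: 4.97 / 0.055 = 90.36364
PV of perpetuity: 90.36364 / (1+0.055)^2 = 81.18743
Total PV = 21.50962 + 81.18743 = 102.69705

102.70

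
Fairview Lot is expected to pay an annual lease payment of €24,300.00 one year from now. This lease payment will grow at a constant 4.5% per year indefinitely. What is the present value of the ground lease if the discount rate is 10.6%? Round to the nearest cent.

Growing perpetuity: P = D₁ / (r − g) = €24,300.0000 / (0.106 − 0.045) = €398,360.66

€398360.66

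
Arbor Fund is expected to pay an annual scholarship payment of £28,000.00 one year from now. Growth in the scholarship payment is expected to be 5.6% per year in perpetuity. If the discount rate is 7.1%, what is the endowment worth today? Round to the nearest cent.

£1866666.67

Growing perpetuity: P = D₁ / (r − g) = £28,000.0000 / (0.071 − 0.056) = £1,866,666.67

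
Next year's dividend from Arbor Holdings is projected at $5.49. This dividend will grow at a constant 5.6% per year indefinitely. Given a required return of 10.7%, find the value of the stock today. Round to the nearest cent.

Growing perpetuity: P = D₁ / (r − g) = $5.4900 / (0.107 − 0.056) = $107.65

$107.65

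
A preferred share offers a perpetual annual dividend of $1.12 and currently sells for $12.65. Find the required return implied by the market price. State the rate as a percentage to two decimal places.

8.85%

P = C/r ⇒ r = C/P = $1.12/$12.65 = 0.088538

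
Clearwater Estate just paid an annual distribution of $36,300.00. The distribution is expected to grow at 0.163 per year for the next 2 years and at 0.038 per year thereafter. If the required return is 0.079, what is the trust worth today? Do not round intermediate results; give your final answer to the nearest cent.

$1148966.92

D_1 = 42216.90000
D_2 = 49098.25470
Terminal value at year 2: TV = D_2×(1+g_2)/(r−g_2) = 50963.98838/0.041 = 1243024.10680
P_0 = D_1/(1+r)^1 + D_2/(1+r)^2 + TV/(1+r)^2
    = 39125.94995 + 42171.89972 + 1067669.07092 = 1148966.92059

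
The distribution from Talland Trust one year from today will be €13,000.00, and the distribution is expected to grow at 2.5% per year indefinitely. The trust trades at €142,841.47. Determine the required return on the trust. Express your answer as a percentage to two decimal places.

11.60%

P = D₁/(r − g) ⇒ r = D₁/P + g = €13,000.0000/€142,841.47 + 0.025 = 0.091010 + 0.025 = 0.116010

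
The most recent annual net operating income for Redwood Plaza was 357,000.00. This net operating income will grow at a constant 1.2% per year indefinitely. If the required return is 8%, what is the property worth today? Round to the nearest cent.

D₁ = D₀ × (1 + g) = 357,000.00 × 1.012 = 361,284.0000
Growing perpetuity: P = D₁ / (r − g) = 361,284.0000 / (0.08 − 0.012) = 5,313,000.00

5313000.00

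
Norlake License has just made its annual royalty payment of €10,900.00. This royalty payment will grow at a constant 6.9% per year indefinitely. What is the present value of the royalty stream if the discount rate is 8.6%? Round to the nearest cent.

€685417.65

D₁ = D₀ × (1 + g) = €10,900.00 × 1.069 = €11,652.1000
Growing perpetuity: P = D₁ / (r − g) = €11,652.1000 / (0.086 − 0.069) = €685,417.65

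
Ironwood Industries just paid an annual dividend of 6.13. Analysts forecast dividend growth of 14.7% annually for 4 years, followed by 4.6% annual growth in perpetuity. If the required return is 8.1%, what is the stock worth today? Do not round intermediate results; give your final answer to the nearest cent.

260.71

D_1 = 7.03111
D_2 = 8.06468
D_3 = 9.25019
D_4 = 10.60997
Terminal value at year 4: TV = D_4×(1+g_2)/(r−g_2) = 11.09803/0.035 = 317.08652
P_0 = D_1/(1+r)^1 + D_2/(1+r)^2 + D_3/(1+r)^3 + D_4/(1+r)^4 + TV/(1+r)^4
    = 6.50426 + 6.90138 + 7.32274 + 7.76983 + 232.20684 = 260.70505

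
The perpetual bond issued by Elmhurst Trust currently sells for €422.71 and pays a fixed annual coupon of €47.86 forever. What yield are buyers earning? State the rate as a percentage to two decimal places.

11.32%

P = C/r ⇒ r = C/P = €47.86/€422.71 = 0.113222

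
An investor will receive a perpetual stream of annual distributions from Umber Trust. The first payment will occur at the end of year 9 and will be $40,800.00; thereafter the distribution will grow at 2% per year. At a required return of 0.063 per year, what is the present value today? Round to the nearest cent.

Value at end of year 8: C₁ / (r − g) = $40,800.00 / (0.063 − 0.02) = $948,837.2093
Discount to today: PV = $948,837.2093 / (1 + 0.063)^8 = $948,837.2093 / 1.630295 = $582,003.49

$582003.49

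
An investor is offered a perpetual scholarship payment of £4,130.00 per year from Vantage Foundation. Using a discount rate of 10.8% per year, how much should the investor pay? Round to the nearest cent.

Level perpetuity: PV = C / r = £4,130.00 / 0.108 = £38,240.74

£38240.74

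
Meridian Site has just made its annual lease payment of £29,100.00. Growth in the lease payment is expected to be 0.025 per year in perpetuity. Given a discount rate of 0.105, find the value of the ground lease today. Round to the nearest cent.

£372843.75

D₁ = D₀ × (1 + g) = £29,100.00 × 1.025 = £29,827.5000
Growing perpetuity: P = D₁ / (r − g) = £29,827.5000 / (0.105 − 0.025) = £372,843.75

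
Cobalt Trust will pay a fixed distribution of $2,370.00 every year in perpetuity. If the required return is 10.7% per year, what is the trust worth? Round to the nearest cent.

Level perpetuity: PV = C / r = $2,370.00 / 0.107 = $22,149.53

$22149.53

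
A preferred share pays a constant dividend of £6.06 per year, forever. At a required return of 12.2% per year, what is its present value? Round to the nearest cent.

Level perpetuity: PV = C / r = £6.06 / 0.122 = £49.67

£49.67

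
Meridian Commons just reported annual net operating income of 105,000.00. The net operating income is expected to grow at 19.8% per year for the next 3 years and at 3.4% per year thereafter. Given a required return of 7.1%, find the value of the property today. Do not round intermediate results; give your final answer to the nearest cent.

D_1 = 125790.00000
D_2 = 150696.42000
D_3 = 180534.31116
Terminal value at year 3: TV = D_3×(1+g_2)/(r−g_2) = 186672.47774/0.037 = 5045202.10107
P_0 = D_1/(1+r)^1 + D_2/(1+r)^2 + D_3/(1+r)^3 + TV/(1+r)^3
    = 117450.98039 + 131378.40757 + 146957.35973 + 4106862.43139 = 4502649.17909

4502649.18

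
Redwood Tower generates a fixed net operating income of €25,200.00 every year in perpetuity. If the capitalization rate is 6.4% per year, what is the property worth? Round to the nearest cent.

€393750.00

Level perpetuity: PV = C / r = €25,200.00 / 0.064 = €393,750.00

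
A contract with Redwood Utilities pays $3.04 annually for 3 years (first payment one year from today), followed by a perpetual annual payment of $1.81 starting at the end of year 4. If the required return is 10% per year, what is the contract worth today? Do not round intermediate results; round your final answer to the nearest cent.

$21.16

PV of 3-year annuity: $3.04 × [1 − (1+0.1)^−3] / 0.1 = 7.56003
Perpetuity value at year 3: $1.81 / 0.1 = 18.10000
PV of perpetuity: 18.10000 / (1+0.1)^3 = 13.59880
Total PV = 7.56003 + 13.59880 = 21.15883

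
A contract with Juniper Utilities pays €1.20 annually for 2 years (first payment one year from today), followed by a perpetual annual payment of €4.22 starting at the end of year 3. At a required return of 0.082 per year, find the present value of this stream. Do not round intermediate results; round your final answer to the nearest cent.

PV of 2-year annuity: €1.20 × [1 − (1+0.082)^−2] / 0.082 = 2.13406
Perpetuity value at year 2: €4.22 / 0.082 = 51.46341
PV of perpetuity: 51.46341 / (1+0.082)^2 = 43.95862
Total PV = 2.13406 + 43.95862 = 46.09269

€46.09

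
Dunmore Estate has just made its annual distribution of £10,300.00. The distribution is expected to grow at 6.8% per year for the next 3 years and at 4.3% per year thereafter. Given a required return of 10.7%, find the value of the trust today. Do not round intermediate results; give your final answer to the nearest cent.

D_1 = 11000.40000
D_2 = 11748.42720
D_3 = 12547.32025
Terminal value at year 3: TV = D_3×(1+g_2)/(r−g_2) = 13086.85502/0.064 = 204482.10969
P_0 = D_1/(1+r)^1 + D_2/(1+r)^2 + D_3/(1+r)^3 + TV/(1+r)^3
    = 9937.12737 + 9587.03887 + 9249.28412 + 150734.42708 = 179507.87744

£179507.88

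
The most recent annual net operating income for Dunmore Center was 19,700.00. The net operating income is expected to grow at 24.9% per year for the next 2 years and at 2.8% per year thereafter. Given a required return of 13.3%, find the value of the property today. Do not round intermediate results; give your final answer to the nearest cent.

D_1 = 24605.30000
D_2 = 30732.01970
Terminal value at year 2: TV = D_2×(1+g_2)/(r−g_2) = 31592.51625/0.105 = 300881.10716
P_0 = D_1/(1+r)^1 + D_2/(1+r)^2 + TV/(1+r)^2
    = 21716.94616 + 23940.39343 + 234387.85185 = 280045.19144

280045.19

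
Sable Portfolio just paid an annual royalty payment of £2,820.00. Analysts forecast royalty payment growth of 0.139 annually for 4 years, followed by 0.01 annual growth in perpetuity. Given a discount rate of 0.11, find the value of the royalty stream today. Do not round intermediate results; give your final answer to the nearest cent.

D_1 = 3211.98000
D_2 = 3658.44522
D_3 = 4166.96911
D_4 = 4746.17781
Terminal value at year 4: TV = D_4×(1+g_2)/(r−g_2) = 4793.63959/0.1 = 47936.39589
P_0 = D_1/(1+r)^1 + D_2/(1+r)^2 + D_3/(1+r)^3 + D_4/(1+r)^4 + TV/(1+r)^4
    = 2893.67568 + 2969.27621 + 3046.85190 + 3126.45433 + 31577.18876 = 43613.44688

£43613.45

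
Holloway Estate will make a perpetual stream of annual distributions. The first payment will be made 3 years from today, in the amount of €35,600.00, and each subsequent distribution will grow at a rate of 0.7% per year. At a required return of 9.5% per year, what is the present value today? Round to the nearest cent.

€337395.35

Value at end of year 2: C₁ / (r − g) = €35,600.00 / (0.095 − 0.007) = €404,545.4545
Discount to today: PV = €404,545.4545 / (1 + 0.095)^2 = €404,545.4545 / 1.199025 = €337,395.35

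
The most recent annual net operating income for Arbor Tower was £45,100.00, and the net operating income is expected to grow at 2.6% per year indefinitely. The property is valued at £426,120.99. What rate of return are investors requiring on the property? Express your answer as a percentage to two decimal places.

13.46%

D₁ = £45,100.00 × 1.026 = £46,272.6000
P = D₁/(r − g) ⇒ r = D₁/P + g = £46,272.6000/£426,120.99 + 0.026 = 0.108590 + 0.026 = 0.134590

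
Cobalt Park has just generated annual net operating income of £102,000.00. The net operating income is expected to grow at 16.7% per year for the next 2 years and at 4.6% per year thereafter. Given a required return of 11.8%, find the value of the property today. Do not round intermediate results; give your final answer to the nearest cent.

£1832179.56

D_1 = 119034.00000
D_2 = 138912.67800
Terminal value at year 2: TV = D_2×(1+g_2)/(r−g_2) = 145302.66119/0.072 = 2018092.51650
P_0 = D_1/(1+r)^1 + D_2/(1+r)^2 + TV/(1+r)^2
    = 106470.48301 + 111136.89952 + 1614572.17919 = 1832179.56172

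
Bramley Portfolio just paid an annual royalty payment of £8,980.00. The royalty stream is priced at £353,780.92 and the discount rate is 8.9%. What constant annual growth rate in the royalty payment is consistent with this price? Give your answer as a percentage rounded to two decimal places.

6.20%

P = D₀(1+g)/(r−g) ⇒ P(r−g) = D₀(1+g) ⇒ g(P+D₀) = P·r − D₀
g = (P·r − D₀)/(P + D₀) = (£353,780.92×0.089 − £8,980.00) / (£353,780.92 + £8,980.00) = 0.062042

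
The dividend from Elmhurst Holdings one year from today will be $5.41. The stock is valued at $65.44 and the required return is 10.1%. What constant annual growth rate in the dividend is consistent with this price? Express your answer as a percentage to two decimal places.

1.83%

P = D₁/(r−g) ⇒ g = r − D₁/P = 0.101 − $5.41/$65.44 = 0.018329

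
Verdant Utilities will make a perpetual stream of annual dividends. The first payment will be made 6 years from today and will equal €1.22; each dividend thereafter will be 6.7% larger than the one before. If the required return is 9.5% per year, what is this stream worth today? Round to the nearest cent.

Value at end of year 5: C₁ / (r − g) = €1.22 / (0.095 − 0.067) = €43.5714
Discount to today: PV = €43.5714 / (1 + 0.095)^5 = €43.5714 / 1.574239 = €27.68

€27.68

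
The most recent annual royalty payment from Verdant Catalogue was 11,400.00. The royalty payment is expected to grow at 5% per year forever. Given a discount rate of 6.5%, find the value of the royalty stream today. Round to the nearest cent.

D₁ = D₀ × (1 + g) = 11,400.00 × 1.05 = 11,970.0000
Growing perpetuity: P = D₁ / (r − g) = 11,970.0000 / (0.065 − 0.05) = 798,000.00

798000.00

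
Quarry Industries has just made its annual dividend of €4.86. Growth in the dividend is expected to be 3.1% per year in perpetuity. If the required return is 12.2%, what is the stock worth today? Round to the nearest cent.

€55.06

D₁ = D₀ × (1 + g) = €4.86 × 1.031 = €5.0107
Growing perpetuity: P = D₁ / (r − g) = €5.0107 / (0.122 − 0.031) = €55.06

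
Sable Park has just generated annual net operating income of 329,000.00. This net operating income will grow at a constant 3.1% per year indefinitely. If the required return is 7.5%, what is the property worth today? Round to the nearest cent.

7709068.18

D₁ = D₀ × (1 + g) = 329,000.00 × 1.031 = 339,199.0000
Growing perpetuity: P = D₁ / (r − g) = 339,199.0000 / (0.075 − 0.031) = 7,709,068.18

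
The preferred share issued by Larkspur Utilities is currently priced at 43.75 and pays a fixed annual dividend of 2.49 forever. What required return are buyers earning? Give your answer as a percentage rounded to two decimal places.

P = C/r ⇒ r = C/P = 2.49/43.75 = 0.056914

5.69%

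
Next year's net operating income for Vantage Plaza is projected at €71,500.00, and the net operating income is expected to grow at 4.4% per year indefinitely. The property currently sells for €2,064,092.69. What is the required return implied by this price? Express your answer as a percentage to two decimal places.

P = D₁/(r − g) ⇒ r = D₁/P + g = €71,500.0000/€2,064,092.69 + 0.044 = 0.034640 + 0.044 = 0.078640

7.86%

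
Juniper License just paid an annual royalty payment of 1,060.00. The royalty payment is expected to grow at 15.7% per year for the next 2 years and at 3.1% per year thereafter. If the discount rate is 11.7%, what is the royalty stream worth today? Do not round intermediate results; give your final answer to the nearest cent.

15869.34

D_1 = 1226.42000
D_2 = 1418.96794
Terminal value at year 2: TV = D_2×(1+g_2)/(r−g_2) = 1462.95595/0.086 = 17011.11565
P_0 = D_1/(1+r)^1 + D_2/(1+r)^2 + TV/(1+r)^2
    = 1097.95882 + 1137.27695 + 13634.09924 = 15869.33501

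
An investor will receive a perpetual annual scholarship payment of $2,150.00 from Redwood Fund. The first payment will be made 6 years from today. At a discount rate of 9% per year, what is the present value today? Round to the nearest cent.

$15526.14

Value at end of year 5: C / r = $2,150.00 / 0.09 = $23,888.8889
Discount to today: PV = $23,888.8889 / (1 + 0.09)^5 = $23,888.8889 / 1.538624 = $15,526.14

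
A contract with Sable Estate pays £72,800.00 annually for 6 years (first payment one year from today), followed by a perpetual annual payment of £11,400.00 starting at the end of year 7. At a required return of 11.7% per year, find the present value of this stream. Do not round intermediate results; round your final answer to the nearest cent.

PV of 6-year annuity: £72,800.00 × [1 − (1+0.117)^−6] / 0.117 = 301870.93096
Perpetuity value at year 6: £11,400.00 / 0.117 = 97435.89744
PV of perpetuity: 97435.89744 / (1+0.117)^6 = 50164.90001
Total PV = 301870.93096 + 50164.90001 = 352035.83096

£352035.83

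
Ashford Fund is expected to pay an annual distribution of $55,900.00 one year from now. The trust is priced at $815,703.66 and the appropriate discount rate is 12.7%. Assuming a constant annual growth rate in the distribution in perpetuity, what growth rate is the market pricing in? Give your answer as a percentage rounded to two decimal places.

5.85%

P = D₁/(r−g) ⇒ g = r − D₁/P = 0.127 − $55,900.00/$815,703.66 = 0.058470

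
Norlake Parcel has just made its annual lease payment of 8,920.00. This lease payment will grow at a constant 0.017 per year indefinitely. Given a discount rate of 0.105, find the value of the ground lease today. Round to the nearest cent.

D₁ = D₀ × (1 + g) = 8,920.00 × 1.017 = 9,071.6400
Growing perpetuity: P = D₁ / (r − g) = 9,071.6400 / (0.105 − 0.017) = 103,086.82

103086.82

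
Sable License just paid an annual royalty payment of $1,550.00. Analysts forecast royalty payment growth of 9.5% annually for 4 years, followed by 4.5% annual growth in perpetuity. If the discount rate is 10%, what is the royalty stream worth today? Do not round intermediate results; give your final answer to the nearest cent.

$35048.05

D_1 = 1697.25000
D_2 = 1858.48875
D_3 = 2035.04518
D_4 = 2228.37447
Terminal value at year 4: TV = D_4×(1+g_2)/(r−g_2) = 2328.65132/0.055 = 42339.11500
P_0 = D_1/(1+r)^1 + D_2/(1+r)^2 + D_3/(1+r)^3 + D_4/(1+r)^4 + TV/(1+r)^4
    = 1542.95455 + 1535.94112 + 1528.95957 + 1522.00975 + 28918.18523 = 35048.05021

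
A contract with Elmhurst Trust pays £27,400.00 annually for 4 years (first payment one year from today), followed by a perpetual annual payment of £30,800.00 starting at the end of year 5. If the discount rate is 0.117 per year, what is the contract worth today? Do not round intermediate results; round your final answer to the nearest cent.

£252855.29

PV of 4-year annuity: £27,400.00 × [1 − (1+0.117)^−4] / 0.117 = 83751.95406
Perpetuity value at year 4: £30,800.00 / 0.117 = 263247.86325
PV of perpetuity: 263247.86325 / (1+0.117)^4 = 169103.33095
Total PV = 83751.95406 + 169103.33095 = 252855.28501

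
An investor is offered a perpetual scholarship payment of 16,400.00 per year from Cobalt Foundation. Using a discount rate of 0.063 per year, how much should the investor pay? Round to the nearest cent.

Level perpetuity: PV = C / r = 16,400.00 / 0.063 = 260,317.46

260317.46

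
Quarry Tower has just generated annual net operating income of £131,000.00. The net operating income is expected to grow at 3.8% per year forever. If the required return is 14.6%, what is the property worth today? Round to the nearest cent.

£1259055.56

D₁ = D₀ × (1 + g) = £131,000.00 × 1.038 = £135,978.0000
Growing perpetuity: P = D₁ / (r − g) = £135,978.0000 / (0.146 − 0.038) = £1,259,055.56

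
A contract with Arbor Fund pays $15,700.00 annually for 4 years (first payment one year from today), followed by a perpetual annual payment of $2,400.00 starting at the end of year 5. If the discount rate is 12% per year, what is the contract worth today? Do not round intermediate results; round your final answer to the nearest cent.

$60396.75

PV of 4-year annuity: $15,700.00 × [1 − (1+0.12)^−4] / 0.12 = 47686.38474
Perpetuity value at year 4: $2,400.00 / 0.12 = 20000.00000
PV of perpetuity: 20000.00000 / (1+0.12)^4 = 12710.36157
Total PV = 47686.38474 + 12710.36157 = 60396.74631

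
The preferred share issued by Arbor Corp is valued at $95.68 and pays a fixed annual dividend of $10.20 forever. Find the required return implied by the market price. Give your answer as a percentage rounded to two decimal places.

10.66%

P = C/r ⇒ r = C/P = $10.20/$95.68 = 0.106605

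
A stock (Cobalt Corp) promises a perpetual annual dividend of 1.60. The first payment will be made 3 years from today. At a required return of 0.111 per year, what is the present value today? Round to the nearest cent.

Value at end of year 2: C / r = 1.60 / 0.111 = 14.4144
Discount to today: PV = 14.4144 / (1 + 0.111)^2 = 14.4144 / 1.234321 = 11.68

11.68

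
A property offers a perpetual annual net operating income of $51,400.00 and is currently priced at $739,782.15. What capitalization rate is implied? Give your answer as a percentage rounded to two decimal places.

P = C/r ⇒ r = C/P = $51,400.00/$739,782.15 = 0.069480

6.95%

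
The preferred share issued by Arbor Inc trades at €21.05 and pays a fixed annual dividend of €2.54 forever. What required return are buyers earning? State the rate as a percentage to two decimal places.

12.07%

P = C/r ⇒ r = C/P = €2.54/€21.05 = 0.120665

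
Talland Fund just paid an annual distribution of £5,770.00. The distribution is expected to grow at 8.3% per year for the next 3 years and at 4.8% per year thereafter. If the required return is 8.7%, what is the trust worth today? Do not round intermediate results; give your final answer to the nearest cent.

£170527.78

D_1 = 6248.91000
D_2 = 6767.56953
D_3 = 7329.27780
Terminal value at year 3: TV = D_3×(1+g_2)/(r−g_2) = 7681.08314/0.039 = 196950.84963
P_0 = D_1/(1+r)^1 + D_2/(1+r)^2 + D_3/(1+r)^3 + TV/(1+r)^3
    = 5748.76725 + 5727.61263 + 5706.53586 + 153344.86107 = 170527.77682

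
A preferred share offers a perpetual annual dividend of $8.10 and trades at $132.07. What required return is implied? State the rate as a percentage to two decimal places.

6.13%

P = C/r ⇒ r = C/P = $8.10/$132.07 = 0.061331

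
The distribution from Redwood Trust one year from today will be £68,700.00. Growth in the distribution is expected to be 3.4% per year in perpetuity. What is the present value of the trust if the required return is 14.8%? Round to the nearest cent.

Growing perpetuity: P = D₁ / (r − g) = £68,700.0000 / (0.148 − 0.034) = £602,631.58

£602631.58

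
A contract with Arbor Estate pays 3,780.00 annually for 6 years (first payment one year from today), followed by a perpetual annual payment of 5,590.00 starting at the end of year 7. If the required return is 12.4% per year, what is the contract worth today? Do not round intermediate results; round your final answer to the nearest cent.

PV of 6-year annuity: 3,780.00 × [1 − (1+0.124)^−6] / 0.124 = 15366.64004
Perpetuity value at year 6: 5,590.00 / 0.124 = 45080.64516
PV of perpetuity: 45080.64516 / (1+0.124)^6 = 22355.90499
Total PV = 15366.64004 + 22355.90499 = 37722.54504

37722.55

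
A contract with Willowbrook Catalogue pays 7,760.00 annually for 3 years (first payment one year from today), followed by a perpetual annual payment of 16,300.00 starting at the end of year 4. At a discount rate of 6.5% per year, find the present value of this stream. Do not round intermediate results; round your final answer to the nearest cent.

228151.25

PV of 3-year annuity: 7,760.00 × [1 − (1+0.065)^−3] / 0.065 = 20552.16996
Perpetuity value at year 3: 16,300.00 / 0.065 = 250769.23077
PV of perpetuity: 250769.23077 / (1+0.065)^3 = 207599.07994
Total PV = 20552.16996 + 207599.07994 = 228151.24991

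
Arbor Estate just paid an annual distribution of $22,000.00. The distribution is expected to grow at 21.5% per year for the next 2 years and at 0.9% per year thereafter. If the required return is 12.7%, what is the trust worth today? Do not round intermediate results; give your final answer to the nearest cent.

D_1 = 26730.00000
D_2 = 32476.95000
Terminal value at year 2: TV = D_2×(1+g_2)/(r−g_2) = 32769.24255/0.118 = 277705.44534
P_0 = D_1/(1+r)^1 + D_2/(1+r)^2 + TV/(1+r)^2
    = 23717.83496 + 25569.80433 + 218643.49632 = 267931.13561

$267931.14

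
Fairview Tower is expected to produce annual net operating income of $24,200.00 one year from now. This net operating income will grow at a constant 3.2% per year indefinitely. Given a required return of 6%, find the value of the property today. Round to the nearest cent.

$864285.71

Growing perpetuity: P = D₁ / (r − g) = $24,200.0000 / (0.06 − 0.032) = $864,285.71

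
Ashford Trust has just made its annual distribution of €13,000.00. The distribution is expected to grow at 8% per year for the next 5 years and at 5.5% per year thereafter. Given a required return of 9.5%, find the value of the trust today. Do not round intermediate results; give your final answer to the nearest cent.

D_1 = 14040.00000
D_2 = 15163.20000
D_3 = 16376.25600
D_4 = 17686.35648
D_5 = 19101.26500
Terminal value at year 5: TV = D_5×(1+g_2)/(r−g_2) = 20151.83457/0.04 = 503795.86433
P_0 = D_1/(1+r)^1 + D_2/(1+r)^2 + D_3/(1+r)^3 + D_4/(1+r)^4 + D_5/(1+r)^5 + TV/(1+r)^5
    = 12821.91781 + 12646.27510 + 12473.03845 + 12302.17491 + 12133.65197 + 320025.07068 = 382402.12892

€382402.13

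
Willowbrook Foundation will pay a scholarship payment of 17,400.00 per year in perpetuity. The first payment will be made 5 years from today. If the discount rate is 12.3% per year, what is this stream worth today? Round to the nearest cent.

Value at end of year 4: C / r = 17,400.00 / 0.123 = 141,463.4146
Discount to today: PV = 141,463.4146 / (1 + 0.123)^4 = 141,463.4146 / 1.590446 = 88,945.73

88945.73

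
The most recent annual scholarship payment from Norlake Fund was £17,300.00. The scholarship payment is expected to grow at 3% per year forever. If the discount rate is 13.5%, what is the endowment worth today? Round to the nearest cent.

D₁ = D₀ × (1 + g) = £17,300.00 × 1.03 = £17,819.0000
Growing perpetuity: P = D₁ / (r − g) = £17,819.0000 / (0.135 − 0.03) = £169,704.76

£169704.76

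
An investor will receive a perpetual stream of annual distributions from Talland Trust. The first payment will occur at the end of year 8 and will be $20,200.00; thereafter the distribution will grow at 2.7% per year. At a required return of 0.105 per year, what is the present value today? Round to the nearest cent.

$128742.17

Value at end of year 7: C₁ / (r − g) = $20,200.00 / (0.105 − 0.027) = $258,974.3590
Discount to today: PV = $258,974.3590 / (1 + 0.105)^7 = $258,974.3590 / 2.011574 = $128,742.17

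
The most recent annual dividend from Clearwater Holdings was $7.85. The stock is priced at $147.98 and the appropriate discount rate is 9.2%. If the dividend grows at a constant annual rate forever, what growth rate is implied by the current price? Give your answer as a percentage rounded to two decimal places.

P = D₀(1+g)/(r−g) ⇒ P(r−g) = D₀(1+g) ⇒ g(P+D₀) = P·r − D₀
g = (P·r − D₀)/(P + D₀) = ($147.98×0.092 − $7.85) / ($147.98 + $7.85) = 0.036990

3.70%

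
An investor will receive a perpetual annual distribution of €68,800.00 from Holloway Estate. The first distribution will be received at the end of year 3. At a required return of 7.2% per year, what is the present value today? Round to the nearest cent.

€831507.88

Value at end of year 2: C / r = €68,800.00 / 0.072 = €955,555.5556
Discount to today: PV = €955,555.5556 / (1 + 0.072)^2 = €955,555.5556 / 1.149184 = €831,507.88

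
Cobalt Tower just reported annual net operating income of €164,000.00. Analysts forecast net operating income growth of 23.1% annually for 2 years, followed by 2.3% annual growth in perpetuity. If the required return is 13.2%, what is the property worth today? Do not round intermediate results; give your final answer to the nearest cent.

€2192470.58

D_1 = 201884.00000
D_2 = 248519.20400
Terminal value at year 2: TV = D_2×(1+g_2)/(r−g_2) = 254235.14569/0.109 = 2332432.52928
P_0 = D_1/(1+r)^1 + D_2/(1+r)^2 + TV/(1+r)^2
    = 178342.75618 + 193939.87002 + 1820187.95440 = 2192470.58061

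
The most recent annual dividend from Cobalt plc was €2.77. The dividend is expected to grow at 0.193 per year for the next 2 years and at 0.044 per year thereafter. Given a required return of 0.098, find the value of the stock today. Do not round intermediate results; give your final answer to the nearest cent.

D_1 = 3.30461
D_2 = 3.94240
Terminal value at year 2: TV = D_2×(1+g_2)/(r−g_2) = 4.11587/0.054 = 76.21973
P_0 = D_1/(1+r)^1 + D_2/(1+r)^2 + TV/(1+r)^2
    = 3.00966 + 3.27006 + 63.22120 = 69.50092

€69.50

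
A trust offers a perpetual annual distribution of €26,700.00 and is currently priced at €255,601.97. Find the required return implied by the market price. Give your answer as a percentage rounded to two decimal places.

10.45%

P = C/r ⇒ r = C/P = €26,700.00/€255,601.97 = 0.104459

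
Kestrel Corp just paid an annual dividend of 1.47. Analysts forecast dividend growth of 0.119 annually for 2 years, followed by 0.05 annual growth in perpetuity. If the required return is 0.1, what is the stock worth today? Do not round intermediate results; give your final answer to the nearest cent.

D_1 = 1.64493
D_2 = 1.84068
Terminal value at year 2: TV = D_2×(1+g_2)/(r−g_2) = 1.93271/0.05 = 38.65421
P_0 = D_1/(1+r)^1 + D_2/(1+r)^2 + TV/(1+r)^2
    = 1.49539 + 1.52122 + 31.94563 = 34.96224

34.96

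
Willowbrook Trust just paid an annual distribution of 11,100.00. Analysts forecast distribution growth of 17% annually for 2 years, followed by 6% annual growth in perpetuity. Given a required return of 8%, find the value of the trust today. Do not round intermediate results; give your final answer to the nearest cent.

D_1 = 12987.00000
D_2 = 15194.79000
Terminal value at year 2: TV = D_2×(1+g_2)/(r−g_2) = 16106.47740/0.02 = 805323.87000
P_0 = D_1/(1+r)^1 + D_2/(1+r)^2 + TV/(1+r)^2
    = 12025.00000 + 13027.08333 + 690435.41667 = 715487.50000

715487.50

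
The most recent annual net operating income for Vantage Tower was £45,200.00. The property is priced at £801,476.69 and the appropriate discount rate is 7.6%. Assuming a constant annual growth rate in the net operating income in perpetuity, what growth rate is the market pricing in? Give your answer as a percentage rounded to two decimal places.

1.86%

P = D₀(1+g)/(r−g) ⇒ P(r−g) = D₀(1+g) ⇒ g(P+D₀) = P·r − D₀
g = (P·r − D₀)/(P + D₀) = (£801,476.69×0.076 − £45,200.00) / (£801,476.69 + £45,200.00) = 0.018558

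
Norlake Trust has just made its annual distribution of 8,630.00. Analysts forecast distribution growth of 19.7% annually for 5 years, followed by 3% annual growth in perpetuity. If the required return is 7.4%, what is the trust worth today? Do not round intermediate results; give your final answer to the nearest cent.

D_1 = 10330.11000
D_2 = 12365.14167
D_3 = 14801.07458
D_4 = 17716.88627
D_5 = 21207.11287
Terminal value at year 5: TV = D_5×(1+g_2)/(r−g_2) = 21843.32625/0.044 = 496439.23301
P_0 = D_1/(1+r)^1 + D_2/(1+r)^2 + D_3/(1+r)^3 + D_4/(1+r)^4 + D_5/(1+r)^5 + TV/(1+r)^5
    = 9618.35196 + 10719.89506 + 11947.59253 + 13315.89224 + 14840.89666 + 347411.89901 = 407854.52746

407854.53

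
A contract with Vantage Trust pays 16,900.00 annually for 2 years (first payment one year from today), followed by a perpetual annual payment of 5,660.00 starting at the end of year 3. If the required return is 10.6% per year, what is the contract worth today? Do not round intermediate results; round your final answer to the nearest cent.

PV of 2-year annuity: 16,900.00 × [1 − (1+0.106)^−2] / 0.106 = 29096.10247
Perpetuity value at year 2: 5,660.00 / 0.106 = 53396.22642
PV of perpetuity: 53396.22642 / (1+0.106)^2 = 43651.61458
Total PV = 29096.10247 + 43651.61458 = 72747.71705

72747.72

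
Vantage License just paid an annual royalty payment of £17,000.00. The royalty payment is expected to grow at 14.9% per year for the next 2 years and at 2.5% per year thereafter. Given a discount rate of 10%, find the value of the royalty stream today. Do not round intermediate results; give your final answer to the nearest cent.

£289798.69

D_1 = 19533.00000
D_2 = 22443.41700
Terminal value at year 2: TV = D_2×(1+g_2)/(r−g_2) = 23004.50242/0.075 = 306726.69900
P_0 = D_1/(1+r)^1 + D_2/(1+r)^2 + TV/(1+r)^2
    = 17757.27273 + 18548.27851 + 253493.13967 = 289798.69091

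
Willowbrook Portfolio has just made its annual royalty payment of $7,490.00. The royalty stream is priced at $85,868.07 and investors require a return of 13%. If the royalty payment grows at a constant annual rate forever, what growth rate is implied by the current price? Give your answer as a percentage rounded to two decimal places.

3.93%

P = D₀(1+g)/(r−g) ⇒ P(r−g) = D₀(1+g) ⇒ g(P+D₀) = P·r − D₀
g = (P·r − D₀)/(P + D₀) = ($85,868.07×0.13 − $7,490.00) / ($85,868.07 + $7,490.00) = 0.039342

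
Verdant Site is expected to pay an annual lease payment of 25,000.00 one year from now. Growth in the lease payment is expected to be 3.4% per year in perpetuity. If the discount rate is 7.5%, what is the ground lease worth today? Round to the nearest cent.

Growing perpetuity: P = D₁ / (r − g) = 25,000.0000 / (0.075 − 0.034) = 609,756.10

609756.10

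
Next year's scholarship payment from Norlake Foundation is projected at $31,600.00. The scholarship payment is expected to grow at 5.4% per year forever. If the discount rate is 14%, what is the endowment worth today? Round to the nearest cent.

$367441.86

Growing perpetuity: P = D₁ / (r − g) = $31,600.0000 / (0.14 − 0.054) = $367,441.86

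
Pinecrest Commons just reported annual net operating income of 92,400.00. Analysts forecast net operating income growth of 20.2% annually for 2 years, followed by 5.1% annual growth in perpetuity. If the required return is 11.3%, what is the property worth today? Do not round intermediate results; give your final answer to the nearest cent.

2034401.46

D_1 = 111064.80000
D_2 = 133499.88960
Terminal value at year 2: TV = D_2×(1+g_2)/(r−g_2) = 140308.38397/0.062 = 2263038.45112
P_0 = D_1/(1+r)^1 + D_2/(1+r)^2 + TV/(1+r)^2
    = 99788.67925 + 107768.18729 + 1826844.59421 = 2034401.46074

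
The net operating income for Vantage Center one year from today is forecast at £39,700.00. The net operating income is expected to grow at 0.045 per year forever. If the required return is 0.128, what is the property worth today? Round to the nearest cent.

£478313.25

Growing perpetuity: P = D₁ / (r − g) = £39,700.0000 / (0.128 − 0.045) = £478,313.25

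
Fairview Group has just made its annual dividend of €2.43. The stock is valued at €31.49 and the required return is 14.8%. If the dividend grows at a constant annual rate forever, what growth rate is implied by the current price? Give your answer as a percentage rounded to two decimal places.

P = D₀(1+g)/(r−g) ⇒ P(r−g) = D₀(1+g) ⇒ g(P+D₀) = P·r − D₀
g = (P·r − D₀)/(P + D₀) = (€31.49×0.148 − €2.43) / (€31.49 + €2.43) = 0.065758

6.58%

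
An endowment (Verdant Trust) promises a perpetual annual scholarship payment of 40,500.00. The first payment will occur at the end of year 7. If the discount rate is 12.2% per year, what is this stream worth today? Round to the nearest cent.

166394.15

Value at end of year 6: C / r = 40,500.00 / 0.122 = 331,967.2131
Discount to today: PV = 331,967.2131 / (1 + 0.122)^6 = 331,967.2131 / 1.995065 = 166,394.15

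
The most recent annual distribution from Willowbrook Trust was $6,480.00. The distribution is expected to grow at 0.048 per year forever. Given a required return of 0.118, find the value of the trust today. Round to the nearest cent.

$97014.86

D₁ = D₀ × (1 + g) = $6,480.00 × 1.048 = $6,791.0400
Growing perpetuity: P = D₁ / (r − g) = $6,791.0400 / (0.118 − 0.048) = $97,014.86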